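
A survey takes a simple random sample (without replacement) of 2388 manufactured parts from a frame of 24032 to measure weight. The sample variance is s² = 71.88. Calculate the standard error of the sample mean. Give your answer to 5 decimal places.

Under SRS without replacement, Var(ȳ) = (1 − f)·s²/n with f = n/N = 2388/24032 = 0.09936751.
Var(ȳ) = (1 − 0.09936751)·71.88/2388 = 0.90063249·0.030100503 = 0.027109491.
SE(ȳ) = √(0.027109491) = 0.16465.

0.16465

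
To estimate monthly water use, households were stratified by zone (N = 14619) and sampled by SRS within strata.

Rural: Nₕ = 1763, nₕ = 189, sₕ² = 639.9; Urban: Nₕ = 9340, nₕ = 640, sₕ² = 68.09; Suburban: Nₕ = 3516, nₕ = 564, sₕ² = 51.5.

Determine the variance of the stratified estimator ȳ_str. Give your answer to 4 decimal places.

0.0888

Var(ȳ_str) = Σₕ Wₕ²(1 − fₕ)sₕ²/nₕ with Wₕ = Nₕ/N, N = 14619.
Rural: Wₕ = 0.12059648; term = 0.12059648²·(1 − 0.10720363)·639.9/189 = 0.043961451.
Urban: Wₕ = 0.63889459; term = 0.63889459²·(1 − 0.06852248)·68.09/640 = 0.040451456.
Suburban: Wₕ = 0.24050893; term = 0.24050893²·(1 − 0.16040956)·51.5/564 = 0.0044346363.
Sum = 0.088847543.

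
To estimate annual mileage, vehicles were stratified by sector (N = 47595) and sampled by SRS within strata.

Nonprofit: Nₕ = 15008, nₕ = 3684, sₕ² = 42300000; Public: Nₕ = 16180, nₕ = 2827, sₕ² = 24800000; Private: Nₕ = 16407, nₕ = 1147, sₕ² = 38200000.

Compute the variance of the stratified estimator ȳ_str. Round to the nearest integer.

Var(ȳ_str) = Σₕ Wₕ²(1 − fₕ)sₕ²/nₕ with Wₕ = Nₕ/N, N = 47595.
Nonprofit: Wₕ = 0.31532724; term = 0.31532724²·(1 − 0.24546908)·42300000/3684 = 861.43153.
Public: Wₕ = 0.33995168; term = 0.33995168²·(1 − 0.17472188)·24800000/2827 = 836.68229.
Private: Wₕ = 0.34472108; term = 0.34472108²·(1 − 0.06990919)·38200000/1147 = 3680.9591.
Sum = 5379.0729.

5379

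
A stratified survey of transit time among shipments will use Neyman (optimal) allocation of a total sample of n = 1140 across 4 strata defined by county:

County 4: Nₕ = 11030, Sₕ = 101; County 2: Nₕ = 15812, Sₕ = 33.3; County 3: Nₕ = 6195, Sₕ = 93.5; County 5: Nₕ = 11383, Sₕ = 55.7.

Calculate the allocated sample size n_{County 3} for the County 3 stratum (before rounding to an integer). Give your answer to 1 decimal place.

Neyman allocation: nₕ = n·NₕSₕ / Σⱼ NⱼSⱼ.
Σ NⱼSⱼ = 11030·101 + 15812·33.3 + 6195·93.5 + 11383·55.7 = 2.8538352 × 10^6.
n_{County 3} = 1140·6195·93.5 / (2.8538352 × 10^6) = 231.4.

231.4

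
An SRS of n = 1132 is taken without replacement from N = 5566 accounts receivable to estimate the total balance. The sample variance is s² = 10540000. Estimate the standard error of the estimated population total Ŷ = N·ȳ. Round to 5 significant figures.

479370

Var(Ŷ) = N²·Var(ȳ) = N²·(1 − n/N)·s²/n.
f = 1132/5566 = 0.20337765; Var(ȳ) = 0.79662235·10540000/1132 = 7417.3141.
Var(Ŷ) = 5566² · 7417.3141 = 2.2979103 × 10^11.
SE(Ŷ) = √(2.2979103 × 10^11) = 479370.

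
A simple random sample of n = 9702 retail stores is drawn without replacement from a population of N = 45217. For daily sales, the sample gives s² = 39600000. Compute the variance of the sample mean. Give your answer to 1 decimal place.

Under SRS without replacement, Var(ȳ) = (1 − f)·s²/n with f = n/N = 9702/45217 = 0.21456532.
Var(ȳ) = (1 − 0.21456532)·39600000/9702 = 0.78543468·4081.6327 = 3205.8558.

3205.9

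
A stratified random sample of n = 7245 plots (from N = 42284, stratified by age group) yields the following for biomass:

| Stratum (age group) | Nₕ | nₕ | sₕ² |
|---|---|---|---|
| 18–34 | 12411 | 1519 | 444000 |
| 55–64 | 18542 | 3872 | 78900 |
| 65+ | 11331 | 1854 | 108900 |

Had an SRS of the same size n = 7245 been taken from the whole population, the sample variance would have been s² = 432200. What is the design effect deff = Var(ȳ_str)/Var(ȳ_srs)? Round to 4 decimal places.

Var(ȳ_str) = Σ Wₕ²(1−fₕ)sₕ²/nₕ with Wₕ = Nₕ/42284:
  18–34: (12411/42284)²·(1−1519/12411)·444000/1519 = 22.099756
  55–64: (18542/42284)²·(1−3872/18542)·78900/3872 = 3.1001037
  65+: (11331/42284)²·(1−1854/11331)·108900/1854 = 3.5278096
  → Var(ȳ_str) = 28.727669.
Var(ȳ_srs) = (1 − 7245/42284)·432200/7245 = 49.433574.
deff = 28.727669 / 49.433574 = 0.5811.

0.5811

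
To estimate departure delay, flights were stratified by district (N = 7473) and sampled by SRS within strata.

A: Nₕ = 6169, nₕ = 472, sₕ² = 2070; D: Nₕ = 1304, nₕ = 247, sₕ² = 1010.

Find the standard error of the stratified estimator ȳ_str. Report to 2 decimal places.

1.69

Var(ȳ_str) = Σₕ Wₕ²(1 − fₕ)sₕ²/nₕ with Wₕ = Nₕ/N, N = 7473.
A: Wₕ = 0.82550515; term = 0.82550515²·(1 − 0.07651159)·2070/472 = 2.7599383.
D: Wₕ = 0.17449485; term = 0.17449485²·(1 − 0.18941718)·1010/247 = 0.10092228.
Sum = 2.8608606.
SE = √(2.8608606) = 1.69.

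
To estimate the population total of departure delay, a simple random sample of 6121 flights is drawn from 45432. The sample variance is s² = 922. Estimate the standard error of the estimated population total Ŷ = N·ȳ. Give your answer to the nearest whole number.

16402

Var(Ŷ) = N²·Var(ȳ) = N²·(1 − n/N)·s²/n.
f = 6121/45432 = 0.13472883; Var(ȳ) = 0.86527117·922/6121 = 0.13033492.
Var(Ŷ) = 45432² · 0.13033492 = 2.6901996 × 10^8.
SE(Ŷ) = √(2.6901996 × 10^8) = 16402.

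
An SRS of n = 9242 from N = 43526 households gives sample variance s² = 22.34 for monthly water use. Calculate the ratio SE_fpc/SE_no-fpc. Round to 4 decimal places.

f = n/N = 9242/43526 = 0.21233286.
SE_no-fpc = √(s²/n) = 0.04916529; SE_fpc = √((1−f)s²/n) = 0.043634496.
Ratio = √(1−f) = 0.88750614.

0.8875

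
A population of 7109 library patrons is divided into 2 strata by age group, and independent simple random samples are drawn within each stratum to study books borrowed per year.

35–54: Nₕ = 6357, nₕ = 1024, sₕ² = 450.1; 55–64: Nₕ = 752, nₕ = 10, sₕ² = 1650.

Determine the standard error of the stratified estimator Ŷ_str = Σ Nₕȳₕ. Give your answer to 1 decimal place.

Var(Ŷ_str) = Σₕ Nₕ²(1 − fₕ)sₕ²/nₕ.
35–54: 6357²·(1 − 1024/6357)·450.1/1024 = 1.4901598 × 10^7.
55–64: 752²·(1 − 10/752)·1650/10 = 9.206736 × 10^7.
Sum = 1.0696896 × 10^8.
SE = √(1.0696896 × 10^8) = 10342.6.

10342.6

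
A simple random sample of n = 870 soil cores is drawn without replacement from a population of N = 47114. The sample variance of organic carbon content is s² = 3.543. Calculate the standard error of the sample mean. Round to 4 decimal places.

Under SRS without replacement, Var(ȳ) = (1 − f)·s²/n with f = n/N = 870/47114 = 0.01846585.
Var(ȳ) = (1 − 0.01846585)·3.543/870 = 0.98153415·0.0040724138 = 0.0039972132.
SE(ȳ) = √(0.0039972132) = 0.0632.

0.0632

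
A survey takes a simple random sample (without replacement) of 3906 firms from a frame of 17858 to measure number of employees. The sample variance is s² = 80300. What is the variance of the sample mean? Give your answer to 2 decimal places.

16.06

Under SRS without replacement, Var(ȳ) = (1 − f)·s²/n with f = n/N = 3906/17858 = 0.21872550.
Var(ȳ) = (1 − 0.21872550)·80300/3906 = 0.78127450·20.558116 = 16.061532.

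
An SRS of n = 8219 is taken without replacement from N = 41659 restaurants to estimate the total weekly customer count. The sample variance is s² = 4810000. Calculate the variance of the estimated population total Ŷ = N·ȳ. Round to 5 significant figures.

8.1527 × 10^11

Var(Ŷ) = N²·Var(ȳ) = N²·(1 − n/N)·s²/n.
f = 8219/41659 = 0.19729230; Var(ȳ) = 0.80270770·4810000/8219 = 469.7681.
Var(Ŷ) = 41659² · 469.7681 = 8.1526952 × 10^11.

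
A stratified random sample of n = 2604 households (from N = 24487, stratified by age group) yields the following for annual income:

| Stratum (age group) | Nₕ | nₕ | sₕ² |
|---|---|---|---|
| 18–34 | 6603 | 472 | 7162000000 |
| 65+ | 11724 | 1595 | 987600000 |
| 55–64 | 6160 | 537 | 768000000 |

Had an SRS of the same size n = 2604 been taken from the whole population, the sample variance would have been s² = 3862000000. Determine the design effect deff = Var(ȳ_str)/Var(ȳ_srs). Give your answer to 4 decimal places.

Var(ȳ_str) = Σ Wₕ²(1−fₕ)sₕ²/nₕ with Wₕ = Nₕ/24487:
  18–34: (6603/24487)²·(1−472/6603)·7162000000/472 = 1.0244571 × 10^6
  65+: (11724/24487)²·(1−1595/11724)·987600000/1595 = 122628.56
  55–64: (6160/24487)²·(1−537/6160)·768000000/537 = 82616.077
  → Var(ȳ_str) = 1.2297017 × 10^6.
Var(ȳ_srs) = (1 − 2604/24487)·3862000000/2604 = 1.3253866 × 10^6.
deff = (1.2297017 × 10^6) / (1.3253866 × 10^6) = 0.9278.

0.9278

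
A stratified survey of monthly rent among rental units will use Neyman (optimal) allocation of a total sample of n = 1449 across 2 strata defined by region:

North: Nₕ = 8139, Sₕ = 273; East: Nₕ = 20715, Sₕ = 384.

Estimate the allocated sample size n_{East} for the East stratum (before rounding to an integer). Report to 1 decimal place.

1132.6

Neyman allocation: nₕ = n·NₕSₕ / Σⱼ NⱼSⱼ.
Σ NⱼSⱼ = 8139·273 + 20715·384 = 1.0176507 × 10^7.
n_{East} = 1449·20715·384 / (1.0176507 × 10^7) = 1132.6.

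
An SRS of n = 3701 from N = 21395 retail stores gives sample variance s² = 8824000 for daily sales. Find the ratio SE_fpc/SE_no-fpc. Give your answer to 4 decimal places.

f = n/N = 3701/21395 = 0.17298434.
SE_no-fpc = √(s²/n) = 48.82848; SE_fpc = √((1−f)s²/n) = 44.404816.
Ratio = √(1−f) = 0.90940401.

0.9094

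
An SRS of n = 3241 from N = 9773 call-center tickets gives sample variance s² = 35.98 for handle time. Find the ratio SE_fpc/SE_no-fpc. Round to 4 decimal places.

f = n/N = 3241/9773 = 0.33162795.
SE_no-fpc = √(s²/n) = 0.10536371; SE_fpc = √((1−f)s²/n) = 0.086139075.
Ratio = √(1−f) = 0.81754024.

0.8175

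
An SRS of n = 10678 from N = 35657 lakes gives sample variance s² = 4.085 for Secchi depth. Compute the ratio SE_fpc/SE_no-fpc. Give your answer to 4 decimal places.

f = n/N = 10678/35657 = 0.29946434.
SE_no-fpc = √(s²/n) = 0.019559199; SE_fpc = √((1−f)s²/n) = 0.01637066.
Ratio = √(1−f) = 0.83698008.

0.8370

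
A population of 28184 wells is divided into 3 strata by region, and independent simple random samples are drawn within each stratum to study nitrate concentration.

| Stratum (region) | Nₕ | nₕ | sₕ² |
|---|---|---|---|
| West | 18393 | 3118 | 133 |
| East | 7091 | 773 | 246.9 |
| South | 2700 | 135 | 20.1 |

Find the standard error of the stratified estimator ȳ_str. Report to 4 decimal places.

Var(ȳ_str) = Σₕ Wₕ²(1 − fₕ)sₕ²/nₕ with Wₕ = Nₕ/N, N = 28184.
West: Wₕ = 0.65260431; term = 0.65260431²·(1 − 0.16952101)·133/3118 = 0.015087041.
East: Wₕ = 0.25159665; term = 0.25159665²·(1 − 0.10901142)·246.9/773 = 0.018014551.
South: Wₕ = 0.09579903; term = 0.09579903²·(1 − 0.05000000)·20.1/135 = 0.0012981.
Sum = 0.034399692.
SE = √(0.034399692) = 0.1855.

0.1855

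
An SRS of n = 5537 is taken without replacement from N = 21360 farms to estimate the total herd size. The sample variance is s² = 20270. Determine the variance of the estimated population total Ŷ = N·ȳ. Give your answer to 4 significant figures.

Var(Ŷ) = N²·Var(ȳ) = N²·(1 − n/N)·s²/n.
f = 5537/21360 = 0.25922285; Var(ȳ) = 0.74077715·20270/5537 = 2.7118571.
Var(Ŷ) = 21360² · 2.7118571 = 1.2372837 × 10^9.

1.237 × 10^9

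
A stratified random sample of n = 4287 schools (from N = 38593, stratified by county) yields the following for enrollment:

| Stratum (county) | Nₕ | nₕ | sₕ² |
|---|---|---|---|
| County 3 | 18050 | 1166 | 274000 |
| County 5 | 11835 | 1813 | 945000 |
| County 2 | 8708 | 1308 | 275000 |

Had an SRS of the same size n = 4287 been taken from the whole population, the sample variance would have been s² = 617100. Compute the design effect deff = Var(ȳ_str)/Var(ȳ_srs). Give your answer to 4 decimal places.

Var(ȳ_str) = Σ Wₕ²(1−fₕ)sₕ²/nₕ with Wₕ = Nₕ/38593:
  County 3: (18050/38593)²·(1−1166/18050)·274000/1166 = 48.082549
  County 5: (11835/38593)²·(1−1813/11835)·945000/1813 = 41.508743
  County 2: (8708/38593)²·(1−1308/8708)·275000/1308 = 9.0961583
  → Var(ȳ_str) = 98.68745.
Var(ȳ_srs) = (1 − 4287/38593)·617100/4287 = 127.95687.
deff = 98.68745 / 127.95687 = 0.7713.

0.7713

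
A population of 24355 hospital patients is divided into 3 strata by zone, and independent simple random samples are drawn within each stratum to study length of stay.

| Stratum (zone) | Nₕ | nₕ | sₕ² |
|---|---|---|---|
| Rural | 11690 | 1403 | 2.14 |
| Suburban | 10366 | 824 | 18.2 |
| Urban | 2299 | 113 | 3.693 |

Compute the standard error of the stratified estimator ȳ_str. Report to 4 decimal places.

Var(ȳ_str) = Σₕ Wₕ²(1 − fₕ)sₕ²/nₕ with Wₕ = Nₕ/N, N = 24355.
Rural: Wₕ = 0.47998358; term = 0.47998358²·(1 − 0.12001711)·2.14/1403 = 3.0923104 × 10^-4.
Suburban: Wₕ = 0.42562102; term = 0.42562102²·(1 − 0.07949064)·18.2/824 = 0.0036831425.
Urban: Wₕ = 0.09439540; term = 0.09439540²·(1 − 0.04915181)·3.693/113 = 2.7689411 × 10^-4.
Sum = 0.0042692677.
SE = √(0.0042692677) = 0.0653.

0.0653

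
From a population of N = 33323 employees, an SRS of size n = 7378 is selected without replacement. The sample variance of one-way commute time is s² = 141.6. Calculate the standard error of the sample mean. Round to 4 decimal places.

Under SRS without replacement, Var(ȳ) = (1 − f)·s²/n with f = n/N = 7378/33323 = 0.22140864.
Var(ȳ) = (1 − 0.22140864)·141.6/7378 = 0.77859136·0.019192193 = 0.014942876.
SE(ȳ) = √(0.014942876) = 0.1222.

0.1222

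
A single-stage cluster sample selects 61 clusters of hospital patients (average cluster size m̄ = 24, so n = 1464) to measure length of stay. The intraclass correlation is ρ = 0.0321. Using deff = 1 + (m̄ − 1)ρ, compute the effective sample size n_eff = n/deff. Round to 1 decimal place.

deff = 1 + (24 − 1)·0.0321 = 1 + 0.7383 = 1.7383.
n_eff = 1464 / 1.7383 = 842.2.

842.2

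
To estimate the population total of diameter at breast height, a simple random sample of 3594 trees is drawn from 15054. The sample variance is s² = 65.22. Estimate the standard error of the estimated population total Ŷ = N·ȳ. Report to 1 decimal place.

Var(Ŷ) = N²·Var(ȳ) = N²·(1 − n/N)·s²/n.
f = 3594/15054 = 0.23874053; Var(ȳ) = 0.76125947·65.22/3594 = 0.013814508.
Var(Ŷ) = 15054² · 0.013814508 = 3.1306841 × 10^6.
SE(Ŷ) = √(3.1306841 × 10^6) = 1769.4.

1769.4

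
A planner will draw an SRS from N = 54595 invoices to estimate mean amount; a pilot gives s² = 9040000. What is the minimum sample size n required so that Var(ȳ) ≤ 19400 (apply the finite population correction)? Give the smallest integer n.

463

Without fpc, n₀ = s²/D = 9040000/19400 = 465.9794.
With fpc, (1 − n/N)·s²/n ≤ D requires n ≥ n₀/(1 + n₀/N) = 465.9794/(1 + 465.9794/54595) = 462.0358.
Rounding up, n = 463.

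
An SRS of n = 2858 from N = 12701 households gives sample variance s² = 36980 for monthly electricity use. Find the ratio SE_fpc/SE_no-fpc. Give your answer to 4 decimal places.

f = n/N = 2858/12701 = 0.22502165.
SE_no-fpc = √(s²/n) = 3.5970986; SE_fpc = √((1−f)s²/n) = 3.1666286.
Ratio = √(1−f) = 0.88032855.

0.8803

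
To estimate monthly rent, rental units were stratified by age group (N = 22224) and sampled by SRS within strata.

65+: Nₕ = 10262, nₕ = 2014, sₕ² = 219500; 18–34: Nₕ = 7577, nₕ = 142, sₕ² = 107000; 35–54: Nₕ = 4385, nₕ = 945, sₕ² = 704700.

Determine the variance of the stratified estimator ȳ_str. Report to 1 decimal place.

127.4

Var(ȳ_str) = Σₕ Wₕ²(1 − fₕ)sₕ²/nₕ with Wₕ = Nₕ/N, N = 22224.
65+: Wₕ = 0.46175306; term = 0.46175306²·(1 − 0.19625804)·219500/2014 = 18.677178.
18–34: Wₕ = 0.34093772; term = 0.34093772²·(1 − 0.01874093)·107000/142 = 85.946706.
35–54: Wₕ = 0.19730922; term = 0.19730922²·(1 − 0.21550741)·704700/945 = 22.774877.
Sum = 127.39876.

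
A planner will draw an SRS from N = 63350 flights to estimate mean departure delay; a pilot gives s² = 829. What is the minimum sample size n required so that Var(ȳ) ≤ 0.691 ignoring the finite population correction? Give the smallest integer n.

1200

Without fpc, n₀ = s²/D = 829/0.691 = 1199.7106.
Rounding up, n = 1200.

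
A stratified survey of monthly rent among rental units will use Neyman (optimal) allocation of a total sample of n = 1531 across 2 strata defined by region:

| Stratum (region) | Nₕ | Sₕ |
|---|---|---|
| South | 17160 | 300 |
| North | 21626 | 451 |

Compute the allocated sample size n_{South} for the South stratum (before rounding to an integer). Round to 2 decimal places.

Neyman allocation: nₕ = n·NₕSₕ / Σⱼ NⱼSⱼ.
Σ NⱼSⱼ = 17160·300 + 21626·451 = 1.4901326 × 10^7.
n_{South} = 1531·17160·300 / (1.4901326 × 10^7) = 528.92.

528.92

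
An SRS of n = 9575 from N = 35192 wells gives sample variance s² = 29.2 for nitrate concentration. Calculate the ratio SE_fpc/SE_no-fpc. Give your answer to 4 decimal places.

f = n/N = 9575/35192 = 0.27207888.
SE_no-fpc = √(s²/n) = 0.055223259; SE_fpc = √((1−f)s²/n) = 0.047115542.
Ratio = √(1−f) = 0.85318293.

0.8532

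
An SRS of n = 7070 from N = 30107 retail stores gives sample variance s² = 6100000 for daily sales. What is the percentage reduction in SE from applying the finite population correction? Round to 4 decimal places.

f = n/N = 7070/30107 = 0.23482911.
SE_no-fpc = √(s²/n) = 29.373467; SE_fpc = √((1−f)s²/n) = 25.69416.
Ratio = √(1−f) = 0.87474047. Reduction = 100·(1 − 0.87474047) = 12.5260%.

12.5260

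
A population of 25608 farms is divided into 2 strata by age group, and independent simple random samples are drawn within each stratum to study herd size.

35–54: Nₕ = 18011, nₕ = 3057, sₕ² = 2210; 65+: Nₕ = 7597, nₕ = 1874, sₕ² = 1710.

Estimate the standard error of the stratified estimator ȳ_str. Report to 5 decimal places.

0.59785

Var(ȳ_str) = Σₕ Wₕ²(1 − fₕ)sₕ²/nₕ with Wₕ = Nₕ/N, N = 25608.
35–54: Wₕ = 0.70333490; term = 0.70333490²·(1 − 0.16972961)·2210/3057 = 0.29692086.
65+: Wₕ = 0.29666510; term = 0.29666510²·(1 − 0.24667632)·1710/1874 = 0.060498008.
Sum = 0.35741887.
SE = √(0.35741887) = 0.59785.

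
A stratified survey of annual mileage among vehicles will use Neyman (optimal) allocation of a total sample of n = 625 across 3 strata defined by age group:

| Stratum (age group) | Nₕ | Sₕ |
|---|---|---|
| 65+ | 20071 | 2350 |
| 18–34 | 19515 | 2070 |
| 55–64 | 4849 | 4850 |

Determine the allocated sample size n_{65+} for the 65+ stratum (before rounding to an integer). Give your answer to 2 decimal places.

Neyman allocation: nₕ = n·NₕSₕ / Σⱼ NⱼSⱼ.
Σ NⱼSⱼ = 20071·2350 + 19515·2070 + 4849·4850 = 1.1108055 × 10^8.
n_{65+} = 625·20071·2350 / (1.1108055 × 10^8) = 265.39.

265.39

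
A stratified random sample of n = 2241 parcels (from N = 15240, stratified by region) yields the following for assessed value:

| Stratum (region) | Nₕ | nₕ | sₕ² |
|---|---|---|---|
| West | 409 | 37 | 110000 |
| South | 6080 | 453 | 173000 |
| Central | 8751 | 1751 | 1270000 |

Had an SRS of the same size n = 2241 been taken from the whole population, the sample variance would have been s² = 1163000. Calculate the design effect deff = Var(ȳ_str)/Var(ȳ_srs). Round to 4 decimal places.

0.5636

Var(ȳ_str) = Σ Wₕ²(1−fₕ)sₕ²/nₕ with Wₕ = Nₕ/15240:
  West: (409/15240)²·(1−37/409)·110000/37 = 1.947544
  South: (6080/15240)²·(1−453/6080)·173000/453 = 56.254654
  Central: (8751/15240)²·(1−1751/8751)·1270000/1751 = 191.29489
  → Var(ȳ_str) = 249.49709.
Var(ȳ_srs) = (1 − 2241/15240)·1163000/2241 = 442.65241.
deff = 249.49709 / 442.65241 = 0.5636.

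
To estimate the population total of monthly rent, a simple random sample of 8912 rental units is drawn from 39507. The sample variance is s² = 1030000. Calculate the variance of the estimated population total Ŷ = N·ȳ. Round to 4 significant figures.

1.397 × 10^11

Var(Ŷ) = N²·Var(ȳ) = N²·(1 − n/N)·s²/n.
f = 8912/39507 = 0.22558028; Var(ȳ) = 0.77441972·1030000/8912 = 89.503177.
Var(Ŷ) = 39507² · 89.503177 = 1.3969683 × 10^11.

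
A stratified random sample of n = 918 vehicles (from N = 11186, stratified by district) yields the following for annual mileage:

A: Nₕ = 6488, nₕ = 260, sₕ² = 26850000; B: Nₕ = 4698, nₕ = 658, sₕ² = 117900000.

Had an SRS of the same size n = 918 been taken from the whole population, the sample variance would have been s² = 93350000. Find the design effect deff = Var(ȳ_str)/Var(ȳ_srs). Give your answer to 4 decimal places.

Var(ȳ_str) = Σ Wₕ²(1−fₕ)sₕ²/nₕ with Wₕ = Nₕ/11186:
  A: (6488/11186)²·(1−260/6488)·26850000/260 = 33348.842
  B: (4698/11186)²·(1−658/4698)·117900000/658 = 27178.949
  → Var(ȳ_str) = 60527.791.
Var(ȳ_srs) = (1 − 918/11186)·93350000/918 = 93343.2.
deff = 60527.791 / 93343.2 = 0.6484.

0.6484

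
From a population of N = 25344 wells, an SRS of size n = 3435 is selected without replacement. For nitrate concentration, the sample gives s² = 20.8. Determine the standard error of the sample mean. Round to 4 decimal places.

0.0724

Under SRS without replacement, Var(ȳ) = (1 − f)·s²/n with f = n/N = 3435/25344 = 0.13553504.
Var(ȳ) = (1 − 0.13553504)·20.8/3435 = 0.86446496·0.006055313 = 0.0052346059.
SE(ȳ) = √(0.0052346059) = 0.0724.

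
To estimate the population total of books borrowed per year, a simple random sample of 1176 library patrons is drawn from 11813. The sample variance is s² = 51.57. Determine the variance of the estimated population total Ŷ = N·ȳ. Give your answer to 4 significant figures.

5.510 × 10^6

Var(Ŷ) = N²·Var(ȳ) = N²·(1 − n/N)·s²/n.
f = 1176/11813 = 0.09955134; Var(ȳ) = 0.90044866·51.57/1176 = 0.039486511.
Var(Ŷ) = 11813² · 0.039486511 = 5.5102229 × 10^6.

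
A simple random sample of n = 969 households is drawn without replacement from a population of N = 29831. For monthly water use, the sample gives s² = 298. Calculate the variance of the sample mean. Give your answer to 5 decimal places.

Under SRS without replacement, Var(ȳ) = (1 − f)·s²/n with f = n/N = 969/29831 = 0.03248299.
Var(ȳ) = (1 − 0.03248299)·298/969 = 0.96751701·0.30753354 = 0.29754393.

0.29754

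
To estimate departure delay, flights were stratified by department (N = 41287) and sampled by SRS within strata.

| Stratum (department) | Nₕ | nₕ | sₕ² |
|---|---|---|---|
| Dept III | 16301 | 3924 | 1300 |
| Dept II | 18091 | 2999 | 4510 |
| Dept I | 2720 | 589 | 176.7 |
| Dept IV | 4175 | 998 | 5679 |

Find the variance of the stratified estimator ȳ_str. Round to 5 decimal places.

0.32538

Var(ȳ_str) = Σₕ Wₕ²(1 − fₕ)sₕ²/nₕ with Wₕ = Nₕ/N, N = 41287.
Dept III: Wₕ = 0.39482161; term = 0.39482161²·(1 − 0.24072143)·1300/3924 = 0.03921185.
Dept II: Wₕ = 0.43817667; term = 0.43817667²·(1 − 0.16577304)·4510/2999 = 0.24087004.
Dept I: Wₕ = 0.06588030; term = 0.06588030²·(1 − 0.21654412)·176.7/589 = 0.0010201099.
Dept IV: Wₕ = 0.10112142; term = 0.10112142²·(1 − 0.23904192)·5679/998 = 0.044278038.
Sum = 0.32538004.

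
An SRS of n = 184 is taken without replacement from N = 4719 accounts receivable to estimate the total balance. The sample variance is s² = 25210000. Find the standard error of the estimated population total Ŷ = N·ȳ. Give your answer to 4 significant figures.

1.712 × 10^6

Var(Ŷ) = N²·Var(ȳ) = N²·(1 − n/N)·s²/n.
f = 184/4719 = 0.03899131; Var(ȳ) = 0.96100869·25210000/184 = 131668.64.
Var(Ŷ) = 4719² · 131668.64 = 2.9321238 × 10^12.
SE(Ŷ) = √(2.9321238 × 10^12) = 1.712 × 10^6.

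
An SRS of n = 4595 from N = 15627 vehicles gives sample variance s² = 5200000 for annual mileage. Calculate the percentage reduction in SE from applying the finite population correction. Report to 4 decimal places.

f = n/N = 4595/15627 = 0.29404236.
SE_no-fpc = √(s²/n) = 33.640227; SE_fpc = √((1−f)s²/n) = 28.264951.
Ratio = √(1−f) = 0.84021285. Reduction = 100·(1 − 0.84021285) = 15.9787%.

15.9787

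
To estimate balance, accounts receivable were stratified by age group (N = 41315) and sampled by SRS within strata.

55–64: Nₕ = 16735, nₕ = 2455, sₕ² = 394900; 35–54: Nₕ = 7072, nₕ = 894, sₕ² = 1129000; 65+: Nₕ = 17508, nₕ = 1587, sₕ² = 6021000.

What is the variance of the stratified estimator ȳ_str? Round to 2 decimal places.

Var(ȳ_str) = Σₕ Wₕ²(1 − fₕ)sₕ²/nₕ with Wₕ = Nₕ/N, N = 41315.
55–64: Wₕ = 0.40505870; term = 0.40505870²·(1 − 0.14669854)·394900/2455 = 22.520294.
35–54: Wₕ = 0.17117270; term = 0.17117270²·(1 − 0.12641403)·1129000/894 = 32.324444.
65+: Wₕ = 0.42376861; term = 0.42376861²·(1 − 0.09064428)·6021000/1587 = 619.55957.
Sum = 674.40431.

674.40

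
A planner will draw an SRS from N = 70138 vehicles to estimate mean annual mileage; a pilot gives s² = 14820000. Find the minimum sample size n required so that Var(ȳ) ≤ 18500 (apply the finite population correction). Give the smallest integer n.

Without fpc, n₀ = s²/D = 14820000/18500 = 801.0811.
With fpc, (1 − n/N)·s²/n ≤ D requires n ≥ n₀/(1 + n₀/N) = 801.0811/(1 + 801.0811/70138) = 792.0349.
Rounding up, n = 793.

793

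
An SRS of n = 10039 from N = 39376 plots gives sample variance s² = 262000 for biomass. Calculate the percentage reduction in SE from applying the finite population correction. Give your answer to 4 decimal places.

13.6839

f = n/N = 10039/39376 = 0.25495226.
SE_no-fpc = √(s²/n) = 5.1086414; SE_fpc = √((1−f)s²/n) = 4.4095825.
Ratio = √(1−f) = 0.86316148. Reduction = 100·(1 − 0.86316148) = 13.6839%.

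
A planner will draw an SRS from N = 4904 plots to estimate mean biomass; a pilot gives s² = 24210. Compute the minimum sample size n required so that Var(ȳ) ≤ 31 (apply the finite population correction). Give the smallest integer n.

Without fpc, n₀ = s²/D = 24210/31 = 780.9677.
With fpc, (1 − n/N)·s²/n ≤ D requires n ≥ n₀/(1 + n₀/N) = 780.9677/(1 + 780.9677/4904) = 673.6829.
Rounding up, n = 674.

674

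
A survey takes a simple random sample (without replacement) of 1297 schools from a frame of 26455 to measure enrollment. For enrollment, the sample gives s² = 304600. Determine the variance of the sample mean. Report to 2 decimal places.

223.34

Under SRS without replacement, Var(ȳ) = (1 − f)·s²/n with f = n/N = 1297/26455 = 0.04902665.
Var(ȳ) = (1 − 0.04902665)·304600/1297 = 0.95097335·234.84965 = 223.33576.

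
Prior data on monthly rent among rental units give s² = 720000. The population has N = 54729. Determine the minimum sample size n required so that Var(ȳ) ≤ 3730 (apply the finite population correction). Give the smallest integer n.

193

Without fpc, n₀ = s²/D = 720000/3730 = 193.0295.
With fpc, (1 − n/N)·s²/n ≤ D requires n ≥ n₀/(1 + n₀/N) = 193.0295/(1 + 193.0295/54729) = 192.3511.
Rounding up, n = 193.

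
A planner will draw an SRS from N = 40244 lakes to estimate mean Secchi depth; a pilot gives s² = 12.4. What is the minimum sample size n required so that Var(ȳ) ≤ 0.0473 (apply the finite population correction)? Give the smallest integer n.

261

Without fpc, n₀ = s²/D = 12.4/0.0473 = 262.1564.
With fpc, (1 − n/N)·s²/n ≤ D requires n ≥ n₀/(1 + n₀/N) = 262.1564/(1 + 262.1564/40244) = 260.4597.
Rounding up, n = 261.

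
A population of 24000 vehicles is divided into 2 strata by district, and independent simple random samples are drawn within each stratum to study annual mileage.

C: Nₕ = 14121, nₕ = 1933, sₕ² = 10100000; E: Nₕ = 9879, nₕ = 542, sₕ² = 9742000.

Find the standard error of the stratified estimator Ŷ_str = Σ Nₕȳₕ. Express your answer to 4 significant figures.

Var(Ŷ_str) = Σₕ Nₕ²(1 − fₕ)sₕ²/nₕ.
C: 14121²·(1 − 1933/14121)·10100000/1933 = 8.9926444 × 10^11.
E: 9879²·(1 − 542/9879)·9742000/542 = 1.6579414 × 10^12.
Sum = 2.5572058 × 10^12.
SE = √(2.5572058 × 10^12) = 1.599 × 10^6.

1.599 × 10^6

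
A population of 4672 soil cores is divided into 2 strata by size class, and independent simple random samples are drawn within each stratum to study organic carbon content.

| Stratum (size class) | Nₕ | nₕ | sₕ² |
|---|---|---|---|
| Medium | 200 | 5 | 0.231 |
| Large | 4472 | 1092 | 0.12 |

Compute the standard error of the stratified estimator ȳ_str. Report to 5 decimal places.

Var(ȳ_str) = Σₕ Wₕ²(1 − fₕ)sₕ²/nₕ with Wₕ = Nₕ/N, N = 4672.
Medium: Wₕ = 0.04280822; term = 0.04280822²·(1 − 0.02500000)·0.231/5 = 8.2546928 × 10^-5.
Large: Wₕ = 0.95719178; term = 0.95719178²·(1 − 0.24418605)·0.12/1092 = 7.6097683 × 10^-5.
Sum = 1.5864461 × 10^-4.
SE = √(1.5864461 × 10^-4) = 0.01260.

0.01260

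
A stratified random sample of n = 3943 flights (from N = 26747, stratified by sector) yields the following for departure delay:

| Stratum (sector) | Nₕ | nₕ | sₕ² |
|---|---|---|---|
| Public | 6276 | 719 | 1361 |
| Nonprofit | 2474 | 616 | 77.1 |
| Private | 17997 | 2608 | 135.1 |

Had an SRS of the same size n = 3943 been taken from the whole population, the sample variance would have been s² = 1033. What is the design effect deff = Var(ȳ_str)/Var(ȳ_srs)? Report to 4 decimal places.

Var(ȳ_str) = Σ Wₕ²(1−fₕ)sₕ²/nₕ with Wₕ = Nₕ/26747:
  Public: (6276/26747)²·(1−719/6276)·1361/719 = 0.0922789
  Nonprofit: (2474/26747)²·(1−616/2474)·77.1/616 = 8.0420897 × 10^-4
  Private: (17997/26747)²·(1−2608/17997)·135.1/2608 = 0.020054328
  → Var(ȳ_str) = 0.11313744.
Var(ȳ_srs) = (1 − 3943/26747)·1033/3943 = 0.22336211.
deff = 0.11313744 / 0.22336211 = 0.5065.

0.5065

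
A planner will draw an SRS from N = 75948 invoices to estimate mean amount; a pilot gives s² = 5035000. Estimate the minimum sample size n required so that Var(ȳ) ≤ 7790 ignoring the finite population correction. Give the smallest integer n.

647

Without fpc, n₀ = s²/D = 5035000/7790 = 646.3415.
Rounding up, n = 647.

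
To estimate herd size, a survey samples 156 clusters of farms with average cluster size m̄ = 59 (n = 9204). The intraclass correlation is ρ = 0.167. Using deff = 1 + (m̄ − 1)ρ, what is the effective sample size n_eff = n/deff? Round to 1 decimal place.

deff = 1 + (59 − 1)·0.167 = 1 + 9.686 = 10.686.
n_eff = 9204 / 10.686 = 861.3.

861.3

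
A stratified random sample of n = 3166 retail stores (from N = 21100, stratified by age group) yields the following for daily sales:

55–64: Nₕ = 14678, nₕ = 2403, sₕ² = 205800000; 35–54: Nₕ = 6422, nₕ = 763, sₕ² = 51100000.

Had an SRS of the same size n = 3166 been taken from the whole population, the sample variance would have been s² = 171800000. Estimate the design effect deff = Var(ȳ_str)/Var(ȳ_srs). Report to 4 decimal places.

0.8700

Var(ȳ_str) = Σ Wₕ²(1−fₕ)sₕ²/nₕ with Wₕ = Nₕ/21100:
  55–64: (14678/21100)²·(1−2403/14678)·205800000/2403 = 34658.924
  35–54: (6422/21100)²·(1−763/6422)·51100000/763 = 5466.904
  → Var(ȳ_str) = 40125.828.
Var(ȳ_srs) = (1 − 3166/21100)·171800000/3166 = 46121.875.
deff = 40125.828 / 46121.875 = 0.8700.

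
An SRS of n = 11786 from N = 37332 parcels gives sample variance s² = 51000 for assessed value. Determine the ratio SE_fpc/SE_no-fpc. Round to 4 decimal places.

f = n/N = 11786/37332 = 0.31570770.
SE_no-fpc = √(s²/n) = 2.0801846; SE_fpc = √((1−f)s²/n) = 1.7207695.
Ratio = √(1−f) = 0.82721962.

0.8272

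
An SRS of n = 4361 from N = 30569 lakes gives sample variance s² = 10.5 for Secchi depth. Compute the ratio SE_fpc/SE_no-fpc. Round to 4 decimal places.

0.9259

f = n/N = 4361/30569 = 0.14266087.
SE_no-fpc = √(s²/n) = 0.049068367; SE_fpc = √((1−f)s²/n) = 0.045433682.
Ratio = √(1−f) = 0.92592610.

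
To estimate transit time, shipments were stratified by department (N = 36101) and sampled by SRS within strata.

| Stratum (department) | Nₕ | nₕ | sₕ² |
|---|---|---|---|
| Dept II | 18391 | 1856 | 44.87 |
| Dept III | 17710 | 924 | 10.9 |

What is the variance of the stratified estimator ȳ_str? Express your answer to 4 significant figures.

0.008332

Var(ȳ_str) = Σₕ Wₕ²(1 − fₕ)sₕ²/nₕ with Wₕ = Nₕ/N, N = 36101.
Dept II: Wₕ = 0.50943187; term = 0.50943187²·(1 − 0.10091893)·44.87/1856 = 0.0056409101.
Dept III: Wₕ = 0.49056813; term = 0.49056813²·(1 − 0.05217391)·10.9/924 = 0.0026908026.
Sum = 0.0083317127.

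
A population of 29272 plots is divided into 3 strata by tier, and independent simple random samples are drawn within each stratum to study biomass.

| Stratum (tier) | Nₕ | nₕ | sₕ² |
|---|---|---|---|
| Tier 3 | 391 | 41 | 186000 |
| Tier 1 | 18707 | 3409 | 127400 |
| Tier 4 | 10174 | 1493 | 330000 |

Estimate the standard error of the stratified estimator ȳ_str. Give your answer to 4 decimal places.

Var(ȳ_str) = Σₕ Wₕ²(1 − fₕ)sₕ²/nₕ with Wₕ = Nₕ/N, N = 29272.
Tier 3: Wₕ = 0.01335747; term = 0.01335747²·(1 − 0.10485934)·186000/41 = 0.72455123.
Tier 1: Wₕ = 0.63907488; term = 0.63907488²·(1 − 0.18223125)·127400/3409 = 12.481778.
Tier 4: Wₕ = 0.34756764; term = 0.34756764²·(1 − 0.14674661)·330000/1493 = 22.782996.
Sum = 35.989325.
SE = √(35.989325) = 5.9991.

5.9991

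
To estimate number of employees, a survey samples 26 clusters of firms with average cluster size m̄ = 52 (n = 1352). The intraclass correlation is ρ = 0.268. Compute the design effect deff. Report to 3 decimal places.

14.668

deff = 1 + (52 − 1)·0.268 = 1 + 13.668 = 14.668.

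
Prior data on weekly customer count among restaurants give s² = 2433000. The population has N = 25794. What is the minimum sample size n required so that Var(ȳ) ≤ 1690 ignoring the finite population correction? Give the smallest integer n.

Without fpc, n₀ = s²/D = 2433000/1690 = 1439.6450.
Rounding up, n = 1440.

1440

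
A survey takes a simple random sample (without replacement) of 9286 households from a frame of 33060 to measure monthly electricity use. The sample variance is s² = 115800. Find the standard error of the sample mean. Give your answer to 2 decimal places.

2.99

Under SRS without replacement, Var(ȳ) = (1 − f)·s²/n with f = n/N = 9286/33060 = 0.28088324.
Var(ȳ) = (1 − 0.28088324)·115800/9286 = 0.71911676·12.470386 = 8.9676632.
SE(ȳ) = √(8.9676632) = 2.99.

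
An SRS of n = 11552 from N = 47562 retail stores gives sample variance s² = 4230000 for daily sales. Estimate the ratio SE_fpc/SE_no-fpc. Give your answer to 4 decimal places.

0.8701

f = n/N = 11552/47562 = 0.24288297.
SE_no-fpc = √(s²/n) = 19.135578; SE_fpc = √((1−f)s²/n) = 16.65034.
Ratio = √(1−f) = 0.87012472.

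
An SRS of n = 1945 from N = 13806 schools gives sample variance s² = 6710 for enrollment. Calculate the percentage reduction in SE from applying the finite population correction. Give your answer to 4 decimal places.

f = n/N = 1945/13806 = 0.14088078.
SE_no-fpc = √(s²/n) = 1.857383; SE_fpc = √((1−f)s²/n) = 1.7215838.
Ratio = √(1−f) = 0.92688685. Reduction = 100·(1 − 0.92688685) = 7.3113%.

7.3113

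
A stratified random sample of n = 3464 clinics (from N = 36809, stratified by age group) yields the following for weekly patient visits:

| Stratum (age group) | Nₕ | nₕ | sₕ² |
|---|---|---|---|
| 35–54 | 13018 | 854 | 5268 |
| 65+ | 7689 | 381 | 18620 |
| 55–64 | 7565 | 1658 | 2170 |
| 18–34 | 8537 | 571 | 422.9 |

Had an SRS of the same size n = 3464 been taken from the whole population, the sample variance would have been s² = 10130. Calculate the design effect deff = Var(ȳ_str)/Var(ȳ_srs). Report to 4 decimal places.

1.0675

Var(ȳ_str) = Σ Wₕ²(1−fₕ)sₕ²/nₕ with Wₕ = Nₕ/36809:
  35–54: (13018/36809)²·(1−854/13018)·5268/854 = 0.72094235
  65+: (7689/36809)²·(1−381/7689)·18620/381 = 2.0268194
  55–64: (7565/36809)²·(1−1658/7565)·2170/1658 = 0.043166126
  18–34: (8537/36809)²·(1−571/8537)·422.9/571 = 0.037173985
  → Var(ȳ_str) = 2.8281019.
Var(ȳ_srs) = (1 − 3464/36809)·10130/3464 = 2.6491605.
deff = 2.8281019 / 2.6491605 = 1.0675.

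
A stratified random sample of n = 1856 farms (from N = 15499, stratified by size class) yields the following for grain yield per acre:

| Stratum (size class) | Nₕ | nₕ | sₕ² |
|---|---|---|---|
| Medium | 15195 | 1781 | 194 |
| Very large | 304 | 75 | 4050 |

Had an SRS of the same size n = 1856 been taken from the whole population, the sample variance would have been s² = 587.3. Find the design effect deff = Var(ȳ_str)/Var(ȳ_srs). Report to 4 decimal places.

Var(ȳ_str) = Σ Wₕ²(1−fₕ)sₕ²/nₕ with Wₕ = Nₕ/15499:
  Medium: (15195/15499)²·(1−1781/15195)·194/1781 = 0.092425
  Very large: (304/15499)²·(1−75/304)·4050/75 = 0.01564932
  → Var(ȳ_str) = 0.10807432.
Var(ȳ_srs) = (1 − 1856/15499)·587.3/1856 = 0.27854042.
deff = 0.10807432 / 0.27854042 = 0.3880.

0.3880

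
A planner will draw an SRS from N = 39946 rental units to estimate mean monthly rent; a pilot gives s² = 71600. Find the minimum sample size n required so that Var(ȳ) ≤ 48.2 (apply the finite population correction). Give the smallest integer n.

Without fpc, n₀ = s²/D = 71600/48.2 = 1485.4772.
With fpc, (1 − n/N)·s²/n ≤ D requires n ≥ n₀/(1 + n₀/N) = 1485.4772/(1 + 1485.4772/39946) = 1432.2172.
Rounding up, n = 1433.

1433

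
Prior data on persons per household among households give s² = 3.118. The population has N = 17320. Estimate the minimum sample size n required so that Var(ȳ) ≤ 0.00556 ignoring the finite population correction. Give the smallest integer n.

561

Without fpc, n₀ = s²/D = 3.118/0.00556 = 560.7914.
Rounding up, n = 561.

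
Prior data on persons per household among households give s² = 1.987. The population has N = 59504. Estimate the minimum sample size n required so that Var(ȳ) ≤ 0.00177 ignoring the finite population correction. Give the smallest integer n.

1123

Without fpc, n₀ = s²/D = 1.987/0.00177 = 1122.5989.
Rounding up, n = 1123.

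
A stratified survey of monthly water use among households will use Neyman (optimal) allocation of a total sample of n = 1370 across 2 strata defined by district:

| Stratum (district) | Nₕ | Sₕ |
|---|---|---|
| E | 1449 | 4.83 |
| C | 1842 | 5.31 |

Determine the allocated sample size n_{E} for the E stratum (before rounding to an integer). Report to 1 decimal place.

Neyman allocation: nₕ = n·NₕSₕ / Σⱼ NⱼSⱼ.
Σ NⱼSⱼ = 1449·4.83 + 1842·5.31 = 16779.69.
n_{E} = 1370·1449·4.83 / 16779.69 = 571.4.

571.4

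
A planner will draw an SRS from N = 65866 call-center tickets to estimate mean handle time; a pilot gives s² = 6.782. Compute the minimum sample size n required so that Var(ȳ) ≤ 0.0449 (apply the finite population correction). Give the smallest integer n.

Without fpc, n₀ = s²/D = 6.782/0.0449 = 151.0468.
With fpc, (1 − n/N)·s²/n ≤ D requires n ≥ n₀/(1 + n₀/N) = 151.0468/(1 + 151.0468/65866) = 150.7012.
Rounding up, n = 151.

151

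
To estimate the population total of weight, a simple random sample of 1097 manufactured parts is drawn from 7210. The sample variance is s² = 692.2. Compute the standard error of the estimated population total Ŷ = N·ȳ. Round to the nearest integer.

Var(Ŷ) = N²·Var(ȳ) = N²·(1 − n/N)·s²/n.
f = 1097/7210 = 0.15214979; Var(ȳ) = 0.84785021·692.2/1097 = 0.53498807.
Var(Ŷ) = 7210² · 0.53498807 = 2.7810873 × 10^7.
SE(Ŷ) = √(2.7810873 × 10^7) = 5274.

5274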